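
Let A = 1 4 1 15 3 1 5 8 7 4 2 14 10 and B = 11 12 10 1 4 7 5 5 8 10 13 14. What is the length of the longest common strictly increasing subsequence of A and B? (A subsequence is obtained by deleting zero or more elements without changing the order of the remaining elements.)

For each value that appears in both, track the longest common increasing run ending there.
The best achievable length is 5; one witness is 1, 4, 5, 8, 10 (A-positions 1,2,7,8,13, B-positions 4,5,7,9,10).

5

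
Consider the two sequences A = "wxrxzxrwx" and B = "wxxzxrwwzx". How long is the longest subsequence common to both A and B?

8

Backtracking the LCS table gives one alignment: w (A1,B1) → x (A2,B2) → x (A4,B3) → z (A5,B4) → x (A6,B5) → r (A7,B6) → w (A8,B8) → x (A9,B10).
So the longest common subsequence has length 8.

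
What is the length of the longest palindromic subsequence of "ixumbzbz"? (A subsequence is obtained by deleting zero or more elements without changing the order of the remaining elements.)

Using dp[i][j] = 2 + dp[i+1][j−1] if the ends match, else max(dp[i+1][j], dp[i][j−1]):
dp[1][8] = 3. A witness is zbz at positions 6,7,8.

3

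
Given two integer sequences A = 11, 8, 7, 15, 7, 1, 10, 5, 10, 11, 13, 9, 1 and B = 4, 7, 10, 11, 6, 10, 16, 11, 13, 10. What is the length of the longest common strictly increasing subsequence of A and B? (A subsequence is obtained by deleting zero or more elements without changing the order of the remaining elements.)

4

A longest common strictly increasing subsequence is 7, 10, 11, 13 (length 4); it appears in order in both A and B, and no longer such subsequence exists.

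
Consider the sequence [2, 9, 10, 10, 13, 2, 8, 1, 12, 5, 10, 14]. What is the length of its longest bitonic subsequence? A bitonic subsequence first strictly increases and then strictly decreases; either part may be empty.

6

One longest bitonic subsequence is 2, 9, 10, 13, 12, 10 (positions 1,2,3,5,9,11): it rises to 13 then falls. Length 6 is optimal.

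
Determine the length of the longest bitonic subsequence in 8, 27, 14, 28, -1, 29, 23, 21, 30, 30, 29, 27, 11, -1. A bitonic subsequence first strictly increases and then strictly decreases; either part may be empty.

9

Let inc[i] be the LIS ending at i and dec[i] the longest strictly decreasing subsequence starting at i. inc = [1, 2, 2, 3, 1, 4, 3, 3, 5, 5, 4, 4, 2, 1], dec = [2, 5, 3, 5, 1, 5, 4, 3, 5, 5, 4, 3, 2, 1].
max_i inc[i]+dec[i]−1 = 9, with one witness 8, 27, 28, 29, 30, 29, 27, 11, -1.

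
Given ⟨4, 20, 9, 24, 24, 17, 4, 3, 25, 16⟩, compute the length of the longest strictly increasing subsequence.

One longest increasing subsequence is 4, 20, 24, 25 (positions 1,2,4,9), of length 4; no longer one exists.

4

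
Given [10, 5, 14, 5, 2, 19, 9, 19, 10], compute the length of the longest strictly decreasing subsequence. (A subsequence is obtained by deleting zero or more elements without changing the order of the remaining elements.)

3

Let dp[i] be the longest decreasing subsequence ending at position i. Then dp = [1, 2, 1, 2, 3, 1, 2, 1, 2].
The maximum is 3; one witness is 10, 5, 2 at positions 1,2,5.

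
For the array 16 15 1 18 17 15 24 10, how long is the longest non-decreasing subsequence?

3

Scanning left to right, the best length ending at each element is: 16→1, 15→1, 1→1, 18→2, 17→2, 15→2, 24→3, 10→2.
So the longest non-decreasing subsequence has length 3, e.g. 16, 18, 24.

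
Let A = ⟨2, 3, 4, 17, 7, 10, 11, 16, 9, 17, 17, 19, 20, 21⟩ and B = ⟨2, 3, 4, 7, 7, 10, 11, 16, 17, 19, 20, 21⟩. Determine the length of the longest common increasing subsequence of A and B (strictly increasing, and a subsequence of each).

11

For each value that appears in both, track the longest common increasing run ending there.
The best achievable length is 11; one witness is 2, 3, 4, 7, 10, 11, 16, 17, 19, 20, 21 (A-positions 1,2,3,5,6,7,8,10,12,13,14, B-positions 1,2,3,4,6,7,8,9,10,11,12).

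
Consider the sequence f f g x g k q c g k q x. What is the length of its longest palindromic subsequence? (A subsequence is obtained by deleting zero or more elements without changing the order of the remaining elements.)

5

Using dp[i][j] = 2 + dp[i+1][j−1] if the ends match, else max(dp[i+1][j], dp[i][j−1]):
dp[1][12] = 5. A witness is xqkqx at positions 4,7,10,11,12.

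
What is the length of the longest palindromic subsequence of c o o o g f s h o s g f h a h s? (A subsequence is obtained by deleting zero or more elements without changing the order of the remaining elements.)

5

Using dp[i][j] = 2 + dp[i+1][j−1] if the ends match, else max(dp[i+1][j], dp[i][j−1]):
dp[1][16] = 5. A witness is shahs at positions 7,8,14,15,16.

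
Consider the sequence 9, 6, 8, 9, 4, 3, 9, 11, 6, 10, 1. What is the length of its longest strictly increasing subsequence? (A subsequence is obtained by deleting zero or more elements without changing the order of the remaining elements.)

4

One longest increasing subsequence is 6, 8, 9, 11 (positions 2,3,4,8), of length 4; no longer one exists.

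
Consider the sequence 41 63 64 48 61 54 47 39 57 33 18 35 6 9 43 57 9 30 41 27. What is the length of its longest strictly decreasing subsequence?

Let dp[i] be the longest decreasing subsequence ending at position i. Then dp = [1, 1, 1, 2, 2, 3, 4, 5, 3, 6, 7, 6, 8, 8, 5, 3, 8, 7, 6, 8].
The maximum is 8; one witness is 63, 61, 54, 47, 39, 33, 18, 6 at positions 2,5,6,7,8,10,11,13.

8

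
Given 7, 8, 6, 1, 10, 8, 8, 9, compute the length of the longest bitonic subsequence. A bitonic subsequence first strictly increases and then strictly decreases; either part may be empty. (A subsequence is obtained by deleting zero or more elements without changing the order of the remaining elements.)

4

Let inc[i] be the LIS ending at i and dec[i] the longest strictly decreasing subsequence starting at i. inc = [1, 2, 1, 1, 3, 2, 2, 3], dec = [3, 3, 2, 1, 2, 1, 1, 1].
max_i inc[i]+dec[i]−1 = 4, with one witness 7, 8, 6, 1.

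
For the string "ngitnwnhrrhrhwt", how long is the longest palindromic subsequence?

9

Using dp[i][j] = 2 + dp[i+1][j−1] if the ends match, else max(dp[i+1][j], dp[i][j−1]):
dp[1][15] = 9. A witness is twhrhrhwt at positions 4,6,8,9,11,12,13,14,15.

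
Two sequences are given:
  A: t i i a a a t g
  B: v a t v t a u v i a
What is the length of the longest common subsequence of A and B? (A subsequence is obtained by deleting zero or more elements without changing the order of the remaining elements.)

3

Backtracking the LCS table gives one alignment: t (A1,B5) → i (A3,B9) → a (A6,B10).
So the longest common subsequence has length 3.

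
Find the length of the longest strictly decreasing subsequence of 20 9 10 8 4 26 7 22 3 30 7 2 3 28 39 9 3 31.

One longest decreasing subsequence is 20, 9, 8, 4, 3, 2 (positions 1,2,4,5,9,12), of length 6; no longer one exists.

6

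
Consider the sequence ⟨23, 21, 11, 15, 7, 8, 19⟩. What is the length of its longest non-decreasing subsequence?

Scanning left to right, the best length ending at each element is: 23→1, 21→1, 11→1, 15→2, 7→1, 8→2, 19→3.
So the longest non-decreasing subsequence has length 3, e.g. 11, 15, 19.

3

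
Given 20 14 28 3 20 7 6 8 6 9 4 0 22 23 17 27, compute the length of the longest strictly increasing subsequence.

7

Let dp[i] be the longest increasing subsequence ending at position i. Then dp = [1, 1, 2, 1, 2, 2, 2, 3, 2, 4, 2, 1, 5, 6, 5, 7].
The maximum is 7; one witness is 3, 7, 8, 9, 22, 23, 27 at positions 4,6,8,10,13,14,16.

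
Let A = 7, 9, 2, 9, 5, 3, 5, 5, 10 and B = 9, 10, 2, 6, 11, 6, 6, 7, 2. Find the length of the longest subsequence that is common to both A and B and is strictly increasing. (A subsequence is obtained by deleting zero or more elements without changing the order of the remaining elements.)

A longest common strictly increasing subsequence is 9, 10 (length 2); it appears in order in both A and B, and no longer such subsequence exists.

2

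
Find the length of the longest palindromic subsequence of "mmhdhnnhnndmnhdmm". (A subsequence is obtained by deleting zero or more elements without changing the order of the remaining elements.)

13

One longest palindromic subsequence is mmdhnnnnnhdmm (positions 1,2,4,5,6,7,9,10,13,14,15,16,17); it reads the same forward and backward, and the interval DP gives dp[1][17] = 13.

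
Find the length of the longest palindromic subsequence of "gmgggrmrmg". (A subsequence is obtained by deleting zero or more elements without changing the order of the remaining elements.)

Using dp[i][j] = 2 + dp[i+1][j−1] if the ends match, else max(dp[i+1][j], dp[i][j−1]):
dp[1][10] = 7. A witness is gmrmrmg at positions 1,2,6,7,8,9,10.

7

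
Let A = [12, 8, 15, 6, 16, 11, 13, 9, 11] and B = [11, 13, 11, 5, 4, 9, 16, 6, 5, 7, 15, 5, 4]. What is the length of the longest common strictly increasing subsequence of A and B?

For each value that appears in both, track the longest common increasing run ending there.
The best achievable length is 2; one witness is 11, 13 (A-positions 6,7, B-positions 1,2).

2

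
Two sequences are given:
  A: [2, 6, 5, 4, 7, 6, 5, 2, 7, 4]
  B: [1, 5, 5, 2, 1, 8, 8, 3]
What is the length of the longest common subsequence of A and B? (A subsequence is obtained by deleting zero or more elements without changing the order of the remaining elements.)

3

A longest common subsequence is 5, 5, 2 (length 3); the LCS DP confirms no longer common subsequence exists.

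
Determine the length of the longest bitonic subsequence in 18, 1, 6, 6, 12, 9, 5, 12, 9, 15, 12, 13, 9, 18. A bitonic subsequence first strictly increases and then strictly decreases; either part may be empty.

7

Let inc[i] be the LIS ending at i and dec[i] the longest strictly decreasing subsequence starting at i. inc = [1, 1, 2, 2, 3, 3, 2, 4, 3, 5, 4, 5, 3, 6], dec = [4, 1, 2, 2, 3, 2, 1, 2, 1, 3, 2, 2, 1, 1].
max_i inc[i]+dec[i]−1 = 7, with one witness 1, 6, 9, 12, 15, 13, 9.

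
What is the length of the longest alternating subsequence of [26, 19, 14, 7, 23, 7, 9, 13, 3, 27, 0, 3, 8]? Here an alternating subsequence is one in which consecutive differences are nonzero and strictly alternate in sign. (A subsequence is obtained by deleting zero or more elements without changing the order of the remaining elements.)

A longest alternating subsequence is 26, 19, 23, 7, 9, 3, 27, 0, 3 (positions 1,2,5,6,7,9,10,11,12); its 8 consecutive differences strictly alternate in sign, and length 9 is optimal.

9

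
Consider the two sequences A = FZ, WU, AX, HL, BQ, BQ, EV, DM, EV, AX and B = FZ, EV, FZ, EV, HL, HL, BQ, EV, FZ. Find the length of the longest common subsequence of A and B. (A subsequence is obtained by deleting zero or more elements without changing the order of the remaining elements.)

4

A longest common subsequence is FZ, HL, BQ, EV (length 4); the LCS DP confirms no longer common subsequence exists.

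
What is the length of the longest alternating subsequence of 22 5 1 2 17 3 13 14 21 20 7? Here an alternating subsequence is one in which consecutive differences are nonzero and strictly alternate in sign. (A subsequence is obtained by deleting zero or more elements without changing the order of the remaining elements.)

Track the best alternating length ending on an up-step vs a down-step at each position: up/down = 1/1, 1/2, 1/2, 3/2, 3/2, 3/4, 5/4, 5/4, 5/2, 5/6, 5/6.
The maximum over both is 6; one such subsequence is 22, 5, 17, 3, 21, 20.

6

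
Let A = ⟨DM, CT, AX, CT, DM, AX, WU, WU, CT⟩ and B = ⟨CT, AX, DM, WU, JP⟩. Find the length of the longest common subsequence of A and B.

Backtracking the LCS table gives one alignment: CT (A2,B1) → AX (A3,B2) → DM (A5,B3) → WU (A7,B4).
So the longest common subsequence has length 4.

4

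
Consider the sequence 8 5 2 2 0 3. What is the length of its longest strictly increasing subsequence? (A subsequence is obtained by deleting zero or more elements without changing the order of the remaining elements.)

2

Scanning left to right, the best length ending at each element is: 8→1, 5→1, 2→1, 2→1, 0→1, 3→2.
So the longest increasing subsequence has length 2, e.g. 2, 3.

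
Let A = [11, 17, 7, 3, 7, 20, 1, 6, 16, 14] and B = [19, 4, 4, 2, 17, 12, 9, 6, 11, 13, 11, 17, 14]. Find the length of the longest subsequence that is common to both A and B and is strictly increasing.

2

A longest common strictly increasing subsequence is 11, 17 (length 2); it appears in order in both A and B, and no longer such subsequence exists.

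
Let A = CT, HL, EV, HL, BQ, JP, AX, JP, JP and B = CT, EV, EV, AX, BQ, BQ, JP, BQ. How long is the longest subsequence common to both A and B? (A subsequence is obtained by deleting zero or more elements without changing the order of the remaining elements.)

A longest common subsequence is CT, EV, BQ, JP (length 4); the LCS DP confirms no longer common subsequence exists.

4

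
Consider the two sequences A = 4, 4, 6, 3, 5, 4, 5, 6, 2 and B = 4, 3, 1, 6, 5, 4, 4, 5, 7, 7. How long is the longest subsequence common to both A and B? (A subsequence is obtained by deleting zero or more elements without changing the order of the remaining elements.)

5

A longest common subsequence is 4, 6, 5, 4, 5 (length 5); the LCS DP confirms no longer common subsequence exists.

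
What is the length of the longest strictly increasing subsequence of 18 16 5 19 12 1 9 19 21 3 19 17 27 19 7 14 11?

Scanning left to right, the best length ending at each element is: 18→1, 16→1, 5→1, 19→2, 12→2, 1→1, 9→2, 19→3, 21→4, 3→2, 19→3, 17→3, 27→5, 19→4, 7→3, 14→4, 11→4.
So the longest increasing subsequence has length 5, e.g. 5, 12, 19, 21, 27.

5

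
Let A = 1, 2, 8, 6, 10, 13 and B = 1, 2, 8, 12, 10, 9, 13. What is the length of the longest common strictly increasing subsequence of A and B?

5

A longest common strictly increasing subsequence is 1, 2, 8, 10, 13 (length 5); it appears in order in both A and B, and no longer such subsequence exists.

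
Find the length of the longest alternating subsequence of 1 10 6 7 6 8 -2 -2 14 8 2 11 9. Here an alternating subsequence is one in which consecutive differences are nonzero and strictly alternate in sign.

11

Track the best alternating length ending on an up-step vs a down-step at each position: up/down = 1/1, 2/1, 2/3, 4/3, 2/5, 6/3, 1/7, 1/7, 8/1, 8/9, 8/9, 10/9, 10/11.
The maximum over both is 11; one such subsequence is 1, 10, 6, 7, 6, 8, -2, 14, 8, 11, 9.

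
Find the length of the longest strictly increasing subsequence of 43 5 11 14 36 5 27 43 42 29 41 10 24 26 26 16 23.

Let dp[i] be the longest increasing subsequence ending at position i. Then dp = [1, 1, 2, 3, 4, 1, 4, 5, 5, 5, 6, 2, 4, 5, 5, 4, 5].
The maximum is 6; one witness is 5, 11, 14, 27, 29, 41 at positions 2,3,4,7,10,11.

6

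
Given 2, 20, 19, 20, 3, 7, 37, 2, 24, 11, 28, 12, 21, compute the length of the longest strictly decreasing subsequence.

4

One longest decreasing subsequence is 20, 19, 3, 2 (positions 2,3,5,8), of length 4; no longer one exists.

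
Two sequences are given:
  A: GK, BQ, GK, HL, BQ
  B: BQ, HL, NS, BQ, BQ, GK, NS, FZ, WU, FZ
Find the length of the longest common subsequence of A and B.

3

A longest common subsequence is BQ, HL, BQ (length 3); the LCS DP confirms no longer common subsequence exists.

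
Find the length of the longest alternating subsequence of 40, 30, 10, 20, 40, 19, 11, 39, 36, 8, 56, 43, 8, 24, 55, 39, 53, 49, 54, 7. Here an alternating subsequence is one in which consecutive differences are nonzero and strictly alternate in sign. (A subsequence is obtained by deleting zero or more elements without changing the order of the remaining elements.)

14

A longest alternating subsequence is 40, 10, 20, 19, 39, 36, 56, 43, 55, 39, 53, 49, 54, 7 (positions 1,3,4,6,8,9,11,12,15,16,17,18,19,20); its 13 consecutive differences strictly alternate in sign, and length 14 is optimal.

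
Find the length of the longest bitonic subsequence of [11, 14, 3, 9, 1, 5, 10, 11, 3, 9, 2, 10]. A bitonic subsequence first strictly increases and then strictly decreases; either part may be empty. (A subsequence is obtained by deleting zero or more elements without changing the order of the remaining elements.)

6

Let inc[i] be the LIS ending at i and dec[i] the longest strictly decreasing subsequence starting at i. inc = [1, 2, 1, 2, 1, 2, 3, 4, 2, 3, 2, 4], dec = [5, 5, 2, 4, 1, 3, 3, 3, 2, 2, 1, 1].
max_i inc[i]+dec[i]−1 = 6, with one witness 11, 14, 9, 5, 3, 2.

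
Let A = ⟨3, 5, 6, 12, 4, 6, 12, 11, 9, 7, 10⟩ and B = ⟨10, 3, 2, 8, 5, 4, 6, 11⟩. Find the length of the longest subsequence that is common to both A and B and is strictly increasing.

A longest common strictly increasing subsequence is 3, 5, 6, 11 (length 4); it appears in order in both A and B, and no longer such subsequence exists.

4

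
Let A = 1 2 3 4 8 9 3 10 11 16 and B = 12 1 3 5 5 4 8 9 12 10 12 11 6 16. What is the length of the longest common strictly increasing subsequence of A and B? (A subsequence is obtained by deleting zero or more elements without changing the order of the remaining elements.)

A longest common strictly increasing subsequence is 1, 3, 4, 8, 9, 10, 11, 16 (length 8); it appears in order in both A and B, and no longer such subsequence exists.

8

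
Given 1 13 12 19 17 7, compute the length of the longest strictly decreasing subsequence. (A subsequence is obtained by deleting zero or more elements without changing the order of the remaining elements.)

3

Let dp[i] be the longest decreasing subsequence ending at position i. Then dp = [1, 1, 2, 1, 2, 3].
The maximum is 3; one witness is 13, 12, 7 at positions 2,3,6.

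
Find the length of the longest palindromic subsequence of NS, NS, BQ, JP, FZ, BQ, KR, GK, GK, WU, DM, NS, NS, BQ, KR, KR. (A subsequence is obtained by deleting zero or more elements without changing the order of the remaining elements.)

One longest palindromic subsequence is NS NS BQ FZ BQ NS NS (positions 1,2,3,5,6,12,13); it reads the same forward and backward, and the interval DP gives dp[1][16] = 7.

7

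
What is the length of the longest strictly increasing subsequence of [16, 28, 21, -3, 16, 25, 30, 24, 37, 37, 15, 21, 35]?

One longest increasing subsequence is 16, 21, 25, 30, 37 (positions 1,3,6,7,9), of length 5; no longer one exists.

5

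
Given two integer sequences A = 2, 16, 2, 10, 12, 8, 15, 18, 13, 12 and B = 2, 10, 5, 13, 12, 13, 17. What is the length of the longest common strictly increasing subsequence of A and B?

4

A longest common strictly increasing subsequence is 2, 10, 12, 13 (length 4); it appears in order in both A and B, and no longer such subsequence exists.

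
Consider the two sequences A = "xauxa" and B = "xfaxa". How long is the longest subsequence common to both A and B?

A longest common subsequence is xaxa (length 4); the LCS DP confirms no longer common subsequence exists.

4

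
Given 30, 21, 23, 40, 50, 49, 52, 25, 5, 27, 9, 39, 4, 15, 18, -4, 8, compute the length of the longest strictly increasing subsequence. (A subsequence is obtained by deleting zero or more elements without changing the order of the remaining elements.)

One longest increasing subsequence is 21, 23, 40, 50, 52 (positions 2,3,4,5,7), of length 5; no longer one exists.

5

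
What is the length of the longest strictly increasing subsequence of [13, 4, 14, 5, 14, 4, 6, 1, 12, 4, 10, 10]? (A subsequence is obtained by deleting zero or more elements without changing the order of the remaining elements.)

4

Scanning left to right, the best length ending at each element is: 13→1, 4→1, 14→2, 5→2, 14→3, 4→1, 6→3, 1→1, 12→4, 4→2, 10→4, 10→4.
So the longest increasing subsequence has length 4, e.g. 4, 5, 6, 12.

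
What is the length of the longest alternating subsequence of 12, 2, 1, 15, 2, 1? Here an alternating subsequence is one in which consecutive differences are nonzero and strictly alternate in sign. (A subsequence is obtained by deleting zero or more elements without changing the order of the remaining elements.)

4

Track the best alternating length ending on an up-step vs a down-step at each position: up/down = 1/1, 1/2, 1/2, 3/1, 3/4, 1/4.
The maximum over both is 4; one such subsequence is 12, 2, 15, 2.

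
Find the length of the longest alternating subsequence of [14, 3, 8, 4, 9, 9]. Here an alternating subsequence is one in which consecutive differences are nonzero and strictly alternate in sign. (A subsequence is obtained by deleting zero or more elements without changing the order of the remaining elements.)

Track the best alternating length ending on an up-step vs a down-step at each position: up/down = 1/1, 1/2, 3/2, 3/4, 5/2, 5/2.
The maximum over both is 5; one such subsequence is 14, 3, 8, 4, 9.

5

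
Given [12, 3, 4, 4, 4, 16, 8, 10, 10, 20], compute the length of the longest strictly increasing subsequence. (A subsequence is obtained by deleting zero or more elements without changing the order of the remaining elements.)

One longest increasing subsequence is 3, 4, 8, 10, 20 (positions 2,3,7,8,10), of length 5; no longer one exists.

5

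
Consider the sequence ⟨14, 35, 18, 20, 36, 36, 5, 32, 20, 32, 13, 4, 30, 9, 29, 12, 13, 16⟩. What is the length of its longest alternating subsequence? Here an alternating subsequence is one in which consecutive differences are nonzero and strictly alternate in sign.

14

A longest alternating subsequence is 14, 35, 18, 20, 5, 32, 20, 32, 13, 30, 9, 29, 12, 13 (positions 1,2,3,4,7,8,9,10,11,13,14,15,16,17); its 13 consecutive differences strictly alternate in sign, and length 14 is optimal.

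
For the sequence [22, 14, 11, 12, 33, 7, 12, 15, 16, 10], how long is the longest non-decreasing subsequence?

5

One longest non-decreasing subsequence is 11, 12, 12, 15, 16 (positions 3,4,7,8,9), of length 5; no longer one exists.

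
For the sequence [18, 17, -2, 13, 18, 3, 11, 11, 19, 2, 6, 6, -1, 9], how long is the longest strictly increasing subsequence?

Scanning left to right, the best length ending at each element is: 18→1, 17→1, -2→1, 13→2, 18→3, 3→2, 11→3, 11→3, 19→4, 2→2, 6→3, 6→3, -1→2, 9→4.
So the longest increasing subsequence has length 4, e.g. -2, 13, 18, 19.

4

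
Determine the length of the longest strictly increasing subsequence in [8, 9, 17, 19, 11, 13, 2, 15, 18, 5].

One longest increasing subsequence is 8, 9, 11, 13, 15, 18 (positions 1,2,5,6,8,9), of length 6; no longer one exists.

6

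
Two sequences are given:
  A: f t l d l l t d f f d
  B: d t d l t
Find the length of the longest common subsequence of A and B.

4

A longest common subsequence is tdlt (length 4); the LCS DP confirms no longer common subsequence exists.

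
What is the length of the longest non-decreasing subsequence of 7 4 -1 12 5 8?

3

Let dp[i] be the longest non-decreasing subsequence ending at position i. Then dp = [1, 1, 1, 2, 2, 3].
The maximum is 3; one witness is 4, 5, 8 at positions 2,5,6.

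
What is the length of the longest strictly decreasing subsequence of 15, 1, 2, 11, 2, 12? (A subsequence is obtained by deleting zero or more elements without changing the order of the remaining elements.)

3

Let dp[i] be the longest decreasing subsequence ending at position i. Then dp = [1, 2, 2, 2, 3, 2].
The maximum is 3; one witness is 15, 11, 2 at positions 1,4,5.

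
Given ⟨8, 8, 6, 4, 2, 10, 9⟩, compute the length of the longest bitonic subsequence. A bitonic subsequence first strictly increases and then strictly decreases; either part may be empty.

4

One longest bitonic subsequence is 8, 6, 4, 2 (positions 1,3,4,5): it rises to 8 then falls. Length 4 is optimal.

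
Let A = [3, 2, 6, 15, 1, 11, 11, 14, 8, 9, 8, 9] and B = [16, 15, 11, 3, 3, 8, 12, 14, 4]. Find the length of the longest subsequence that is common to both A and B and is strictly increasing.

For each value that appears in both, track the longest common increasing run ending there.
The best achievable length is 2; one witness is 3, 8 (A-positions 1,9, B-positions 4,6).

2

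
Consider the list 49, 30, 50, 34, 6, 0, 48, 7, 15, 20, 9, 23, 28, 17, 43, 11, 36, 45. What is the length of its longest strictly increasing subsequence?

Scanning left to right, the best length ending at each element is: 49→1, 30→1, 50→2, 34→2, 6→1, 0→1, 48→3, 7→2, 15→3, 20→4, 9→3, 23→5, 28→6, 17→4, 43→7, 11→4, 36→7, 45→8.
So the longest increasing subsequence has length 8, e.g. 6, 7, 15, 20, 23, 28, 43, 45.

8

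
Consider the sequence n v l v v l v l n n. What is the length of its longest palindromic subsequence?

8

One longest palindromic subsequence is nvlvvlvn (positions 1,2,3,4,5,6,7,10); it reads the same forward and backward, and the interval DP gives dp[1][10] = 8.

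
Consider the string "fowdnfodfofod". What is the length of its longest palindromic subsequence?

One longest palindromic subsequence is dofofod (positions 4,7,9,10,11,12,13); it reads the same forward and backward, and the interval DP gives dp[1][13] = 7.

7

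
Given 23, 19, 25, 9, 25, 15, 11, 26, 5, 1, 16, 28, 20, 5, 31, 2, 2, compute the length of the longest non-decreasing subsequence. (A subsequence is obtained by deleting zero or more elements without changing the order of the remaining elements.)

6

One longest non-decreasing subsequence is 23, 25, 25, 26, 28, 31 (positions 1,3,5,8,12,15), of length 6; no longer one exists.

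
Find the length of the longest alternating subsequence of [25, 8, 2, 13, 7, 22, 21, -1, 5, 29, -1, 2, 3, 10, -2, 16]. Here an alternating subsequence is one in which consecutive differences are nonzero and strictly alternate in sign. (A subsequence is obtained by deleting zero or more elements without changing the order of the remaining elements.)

11

A longest alternating subsequence is 25, 8, 13, 7, 22, -1, 5, -1, 2, -2, 16 (positions 1,2,4,5,6,8,9,11,12,15,16); its 10 consecutive differences strictly alternate in sign, and length 11 is optimal.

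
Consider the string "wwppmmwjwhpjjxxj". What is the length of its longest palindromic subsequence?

One longest palindromic subsequence is wwmmww (positions 1,2,5,6,7,9); it reads the same forward and backward, and the interval DP gives dp[1][16] = 6.

6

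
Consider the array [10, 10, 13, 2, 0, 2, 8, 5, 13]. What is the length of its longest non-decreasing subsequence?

4

Scanning left to right, the best length ending at each element is: 10→1, 10→2, 13→3, 2→1, 0→1, 2→2, 8→3, 5→3, 13→4.
So the longest non-decreasing subsequence has length 4, e.g. 10, 10, 13, 13.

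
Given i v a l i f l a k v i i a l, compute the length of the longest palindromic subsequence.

9

One longest palindromic subsequence is ivalflavi (positions 1,2,3,4,6,7,8,10,12); it reads the same forward and backward, and the interval DP gives dp[1][14] = 9.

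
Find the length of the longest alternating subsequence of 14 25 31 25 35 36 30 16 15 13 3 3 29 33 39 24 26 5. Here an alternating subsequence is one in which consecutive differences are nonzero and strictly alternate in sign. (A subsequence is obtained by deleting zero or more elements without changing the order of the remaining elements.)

A longest alternating subsequence is 14, 31, 25, 35, 16, 29, 24, 26, 5 (positions 1,3,4,5,8,13,16,17,18); its 8 consecutive differences strictly alternate in sign, and length 9 is optimal.

9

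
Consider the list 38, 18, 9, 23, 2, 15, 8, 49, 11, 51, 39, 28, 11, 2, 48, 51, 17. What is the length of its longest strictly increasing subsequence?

6

Scanning left to right, the best length ending at each element is: 38→1, 18→1, 9→1, 23→2, 2→1, 15→2, 8→2, 49→3, 11→3, 51→4, 39→4, 28→4, 11→3, 2→1, 48→5, 51→6, 17→4.
So the longest increasing subsequence has length 6, e.g. 2, 8, 11, 39, 48, 51.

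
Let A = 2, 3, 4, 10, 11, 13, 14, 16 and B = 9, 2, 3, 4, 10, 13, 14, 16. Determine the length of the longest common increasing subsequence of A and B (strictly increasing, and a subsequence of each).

7

For each value that appears in both, track the longest common increasing run ending there.
The best achievable length is 7; one witness is 2, 3, 4, 10, 13, 14, 16 (A-positions 1,2,3,4,6,7,8, B-positions 2,3,4,5,6,7,8).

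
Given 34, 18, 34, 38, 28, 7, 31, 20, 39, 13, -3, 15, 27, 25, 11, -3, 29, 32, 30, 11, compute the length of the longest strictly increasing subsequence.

Scanning left to right, the best length ending at each element is: 34→1, 18→1, 34→2, 38→3, 28→2, 7→1, 31→3, 20→2, 39→4, 13→2, -3→1, 15→3, 27→4, 25→4, 11→2, -3→1, 29→5, 32→6, 30→6, 11→2.
So the longest increasing subsequence has length 6, e.g. 7, 13, 15, 27, 29, 32.

6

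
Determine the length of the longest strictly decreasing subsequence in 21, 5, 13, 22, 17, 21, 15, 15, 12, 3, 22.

Scanning left to right, the best length ending at each element is: 21→1, 5→2, 13→2, 22→1, 17→2, 21→2, 15→3, 15→3, 12→4, 3→5, 22→1.
So the longest decreasing subsequence has length 5, e.g. 21, 17, 15, 12, 3.

5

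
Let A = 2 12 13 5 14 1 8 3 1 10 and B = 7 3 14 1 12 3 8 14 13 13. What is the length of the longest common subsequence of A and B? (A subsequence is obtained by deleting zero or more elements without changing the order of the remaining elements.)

A longest common subsequence is 14, 1, 8 (length 3); the LCS DP confirms no longer common subsequence exists.

3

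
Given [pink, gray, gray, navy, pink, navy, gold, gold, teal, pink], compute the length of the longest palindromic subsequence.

5

One longest palindromic subsequence is pink navy pink navy pink (positions 1,4,5,6,10); it reads the same forward and backward, and the interval DP gives dp[1][10] = 5.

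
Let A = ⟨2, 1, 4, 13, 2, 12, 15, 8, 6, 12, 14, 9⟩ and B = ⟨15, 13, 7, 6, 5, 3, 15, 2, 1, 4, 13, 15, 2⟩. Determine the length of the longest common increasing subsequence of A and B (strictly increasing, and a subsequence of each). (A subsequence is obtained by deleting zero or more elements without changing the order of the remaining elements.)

For each value that appears in both, track the longest common increasing run ending there.
The best achievable length is 4; one witness is 2, 4, 13, 15 (A-positions 1,3,4,7, B-positions 8,10,11,12).

4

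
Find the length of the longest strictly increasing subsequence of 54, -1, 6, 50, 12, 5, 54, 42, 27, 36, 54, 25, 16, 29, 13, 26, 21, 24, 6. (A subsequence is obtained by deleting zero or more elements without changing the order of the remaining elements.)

6

Let dp[i] be the longest increasing subsequence ending at position i. Then dp = [1, 1, 2, 3, 3, 2, 4, 4, 4, 5, 6, 4, 4, 5, 4, 5, 5, 6, 3].
The maximum is 6; one witness is -1, 6, 12, 27, 36, 54 at positions 2,3,5,9,10,11.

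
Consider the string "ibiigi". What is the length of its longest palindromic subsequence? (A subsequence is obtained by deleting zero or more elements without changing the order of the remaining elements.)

4

One longest palindromic subsequence is iiii (positions 1,3,4,6); it reads the same forward and backward, and the interval DP gives dp[1][6] = 4.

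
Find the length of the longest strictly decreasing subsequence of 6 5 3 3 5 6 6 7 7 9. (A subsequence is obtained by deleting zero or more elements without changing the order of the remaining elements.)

3

Scanning left to right, the best length ending at each element is: 6→1, 5→2, 3→3, 3→3, 5→2, 6→1, 6→1, 7→1, 7→1, 9→1.
So the longest decreasing subsequence has length 3, e.g. 6, 5, 3.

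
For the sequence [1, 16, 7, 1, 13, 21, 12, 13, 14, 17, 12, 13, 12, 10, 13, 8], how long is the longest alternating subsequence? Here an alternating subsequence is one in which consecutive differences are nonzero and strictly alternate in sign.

11

Track the best alternating length ending on an up-step vs a down-step at each position: up/down = 1/1, 2/1, 2/3, 1/3, 4/3, 4/1, 4/5, 6/5, 6/5, 6/5, 4/7, 8/7, 4/9, 4/9, 10/7, 4/11.
The maximum over both is 11; one such subsequence is 1, 16, 7, 13, 12, 13, 12, 13, 12, 13, 8.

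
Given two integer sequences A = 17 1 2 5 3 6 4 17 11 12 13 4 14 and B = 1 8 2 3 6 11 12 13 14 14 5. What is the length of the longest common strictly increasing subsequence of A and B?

8

A longest common strictly increasing subsequence is 1, 2, 3, 6, 11, 12, 13, 14 (length 8); it appears in order in both A and B, and no longer such subsequence exists.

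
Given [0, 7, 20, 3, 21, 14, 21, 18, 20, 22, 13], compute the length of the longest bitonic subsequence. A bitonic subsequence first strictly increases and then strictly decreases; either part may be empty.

Let inc[i] be the LIS ending at i and dec[i] the longest strictly decreasing subsequence starting at i. inc = [1, 2, 3, 2, 4, 3, 4, 4, 5, 6, 3], dec = [1, 2, 3, 1, 3, 2, 3, 2, 2, 2, 1].
max_i inc[i]+dec[i]−1 = 7, with one witness 0, 7, 14, 18, 20, 22, 13.

7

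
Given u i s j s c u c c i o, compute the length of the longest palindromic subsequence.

5

Using dp[i][j] = 2 + dp[i+1][j−1] if the ends match, else max(dp[i+1][j], dp[i][j−1]):
dp[1][11] = 5. A witness is iccci at positions 2,6,8,9,10.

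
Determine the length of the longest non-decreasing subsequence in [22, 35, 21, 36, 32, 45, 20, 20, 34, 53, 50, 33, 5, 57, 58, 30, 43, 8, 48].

7

One longest non-decreasing subsequence is 22, 35, 36, 45, 53, 57, 58 (positions 1,2,4,6,10,14,15), of length 7; no longer one exists.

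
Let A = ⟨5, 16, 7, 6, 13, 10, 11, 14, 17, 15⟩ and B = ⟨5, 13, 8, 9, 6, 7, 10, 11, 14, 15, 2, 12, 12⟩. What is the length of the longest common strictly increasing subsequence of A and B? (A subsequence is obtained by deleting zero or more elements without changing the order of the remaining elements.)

6

For each value that appears in both, track the longest common increasing run ending there.
The best achievable length is 6; one witness is 5, 6, 10, 11, 14, 15 (A-positions 1,4,6,7,8,10, B-positions 1,5,7,8,9,10).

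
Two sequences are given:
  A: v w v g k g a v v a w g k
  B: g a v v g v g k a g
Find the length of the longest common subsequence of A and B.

6

A longest common subsequence is vvgkag (length 6); the LCS DP confirms no longer common subsequence exists.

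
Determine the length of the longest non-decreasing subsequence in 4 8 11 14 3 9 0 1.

Scanning left to right, the best length ending at each element is: 4→1, 8→2, 11→3, 14→4, 3→1, 9→3, 0→1, 1→2.
So the longest non-decreasing subsequence has length 4, e.g. 4, 8, 11, 14.

4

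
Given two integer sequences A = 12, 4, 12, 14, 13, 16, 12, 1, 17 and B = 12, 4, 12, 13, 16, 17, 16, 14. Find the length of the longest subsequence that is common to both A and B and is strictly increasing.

A longest common strictly increasing subsequence is 4, 12, 13, 16, 17 (length 5); it appears in order in both A and B, and no longer such subsequence exists.

5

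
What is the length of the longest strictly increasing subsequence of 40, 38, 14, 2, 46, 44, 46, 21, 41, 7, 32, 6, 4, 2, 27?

3

Scanning left to right, the best length ending at each element is: 40→1, 38→1, 14→1, 2→1, 46→2, 44→2, 46→3, 21→2, 41→3, 7→2, 32→3, 6→2, 4→2, 2→1, 27→3.
So the longest increasing subsequence has length 3, e.g. 40, 44, 46.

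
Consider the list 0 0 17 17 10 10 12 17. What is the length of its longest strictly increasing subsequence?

Scanning left to right, the best length ending at each element is: 0→1, 0→1, 17→2, 17→2, 10→2, 10→2, 12→3, 17→4.
So the longest increasing subsequence has length 4, e.g. 0, 10, 12, 17.

4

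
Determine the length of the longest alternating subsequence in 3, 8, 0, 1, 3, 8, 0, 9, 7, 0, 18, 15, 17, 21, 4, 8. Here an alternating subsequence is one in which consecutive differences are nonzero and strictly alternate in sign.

A longest alternating subsequence is 3, 8, 0, 1, 0, 9, 7, 18, 15, 17, 4, 8 (positions 1,2,3,4,7,8,9,11,12,13,15,16); its 11 consecutive differences strictly alternate in sign, and length 12 is optimal.

12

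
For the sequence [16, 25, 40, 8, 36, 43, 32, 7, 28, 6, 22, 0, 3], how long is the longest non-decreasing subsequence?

4

Let dp[i] be the longest non-decreasing subsequence ending at position i. Then dp = [1, 2, 3, 1, 3, 4, 3, 1, 3, 1, 2, 1, 2].
The maximum is 4; one witness is 16, 25, 40, 43 at positions 1,2,3,6.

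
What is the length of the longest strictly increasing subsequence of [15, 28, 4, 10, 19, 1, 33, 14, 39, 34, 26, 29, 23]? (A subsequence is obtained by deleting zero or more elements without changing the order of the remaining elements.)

Scanning left to right, the best length ending at each element is: 15→1, 28→2, 4→1, 10→2, 19→3, 1→1, 33→4, 14→3, 39→5, 34→5, 26→4, 29→5, 23→4.
So the longest increasing subsequence has length 5, e.g. 4, 10, 19, 33, 39.

5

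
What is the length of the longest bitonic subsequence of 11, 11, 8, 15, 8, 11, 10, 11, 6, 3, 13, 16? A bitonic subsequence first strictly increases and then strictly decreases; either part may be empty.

Let inc[i] be the LIS ending at i and dec[i] the longest strictly decreasing subsequence starting at i. inc = [1, 1, 1, 2, 1, 2, 2, 3, 1, 1, 4, 5], dec = [4, 4, 3, 5, 3, 4, 3, 3, 2, 1, 1, 1].
max_i inc[i]+dec[i]−1 = 6, with one witness 11, 15, 11, 10, 6, 3.

6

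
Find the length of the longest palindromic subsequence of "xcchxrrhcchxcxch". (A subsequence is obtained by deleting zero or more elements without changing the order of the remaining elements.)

One longest palindromic subsequence is ccxhcchxcc (positions 2,3,5,8,9,10,11,12,13,15); it reads the same forward and backward, and the interval DP gives dp[1][16] = 10.

10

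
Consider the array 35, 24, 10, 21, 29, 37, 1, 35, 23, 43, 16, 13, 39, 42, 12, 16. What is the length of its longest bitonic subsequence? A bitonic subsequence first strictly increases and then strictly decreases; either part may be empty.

9

One longest bitonic subsequence is 10, 21, 29, 37, 35, 23, 16, 13, 12 (positions 3,4,5,6,8,9,11,12,15): it rises to 37 then falls. Length 9 is optimal.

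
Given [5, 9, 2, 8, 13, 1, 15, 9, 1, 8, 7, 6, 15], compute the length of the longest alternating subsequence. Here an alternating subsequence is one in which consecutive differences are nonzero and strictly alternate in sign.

10

A longest alternating subsequence is 5, 9, 2, 8, 1, 15, 1, 8, 7, 15 (positions 1,2,3,4,6,7,9,10,11,13); its 9 consecutive differences strictly alternate in sign, and length 10 is optimal.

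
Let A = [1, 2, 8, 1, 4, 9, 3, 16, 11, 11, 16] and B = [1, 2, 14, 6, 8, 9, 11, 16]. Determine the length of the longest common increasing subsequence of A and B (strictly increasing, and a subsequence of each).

6

For each value that appears in both, track the longest common increasing run ending there.
The best achievable length is 6; one witness is 1, 2, 8, 9, 11, 16 (A-positions 1,2,3,6,9,11, B-positions 1,2,5,6,7,8).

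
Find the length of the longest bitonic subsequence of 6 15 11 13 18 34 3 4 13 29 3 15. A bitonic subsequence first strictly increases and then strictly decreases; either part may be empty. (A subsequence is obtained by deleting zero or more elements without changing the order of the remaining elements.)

Let inc[i] be the LIS ending at i and dec[i] the longest strictly decreasing subsequence starting at i. inc = [1, 2, 2, 3, 4, 5, 1, 2, 3, 5, 1, 4], dec = [3, 4, 3, 3, 3, 3, 1, 2, 2, 2, 1, 1].
max_i inc[i]+dec[i]−1 = 7, with one witness 6, 11, 13, 18, 34, 29, 15.

7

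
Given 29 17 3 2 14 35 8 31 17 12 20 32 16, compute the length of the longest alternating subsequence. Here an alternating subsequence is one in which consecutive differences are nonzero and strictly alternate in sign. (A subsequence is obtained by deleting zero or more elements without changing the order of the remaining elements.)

Track the best alternating length ending on an up-step vs a down-step at each position: up/down = 1/1, 1/2, 1/2, 1/2, 3/2, 3/1, 3/4, 5/4, 5/6, 5/6, 7/6, 7/4, 7/8.
The maximum over both is 8; one such subsequence is 29, 3, 14, 8, 31, 17, 20, 16.

8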